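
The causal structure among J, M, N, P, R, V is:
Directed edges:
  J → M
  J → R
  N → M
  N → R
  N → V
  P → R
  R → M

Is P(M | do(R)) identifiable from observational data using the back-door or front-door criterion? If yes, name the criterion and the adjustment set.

desc(R)\{R}={M}; candidates ⊆ {J,N,P,V}.
size 0: {}; under {} R still reaches {J,M,N,P,V} ∋ M.
size 1: {J}, {N}, {P} …(+1); under {J} R still reaches {M,N,P,V} ∋ M.
{J,N}: R⊥M given {J,N} in G with R→· removed — back-door holds.
P(M|do(R)) = Σ_{J,N} P(M|R,J,N)·P(J,N).

P(M|do(R)): backdoor, adjust for {J, N}.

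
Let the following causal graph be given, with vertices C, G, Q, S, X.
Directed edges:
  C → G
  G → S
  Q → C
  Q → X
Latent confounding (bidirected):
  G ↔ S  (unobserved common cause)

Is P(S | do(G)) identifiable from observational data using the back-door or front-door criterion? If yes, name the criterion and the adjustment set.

desc(G)\{G}={S}; candidates ⊆ {C,Q,X}.
G↔S: latent back-door arc(s) into G.
size 0: {}; under {} G still reaches {C,Q,S,X} ∋ S.
size 1: {C}, {Q}, {X}; under {C} G still reaches {S} ∋ S.
size 2: {C,Q}, {C,X}, {Q,X}; under {C,Q} G still reaches {S} ∋ S.
G↔S cannot be blocked by any observed set — no back-door set.
No mediator lies on a directed G→…→S path.
Neither criterion identifies P(S|do(G)) in this graph.

P(S|do(G)): not identifiable (no BD/FD set).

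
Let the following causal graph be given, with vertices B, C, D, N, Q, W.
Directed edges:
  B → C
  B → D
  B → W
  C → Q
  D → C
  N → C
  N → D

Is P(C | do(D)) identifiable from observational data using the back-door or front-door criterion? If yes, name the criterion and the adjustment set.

P(C|do(D)): backdoor, adjust for {B, N}.

desc(D)\{D}={C,Q}; candidates ⊆ {B,N,W}.
size 0: {}; under {} D still reaches {B,C,N,Q,W} ∋ C.
size 1: {B}, {N}, {W}; under {B} D still reaches {C,N,Q} ∋ C.
{B,N}: D⊥C given {B,N} in G with D→· removed — back-door holds.
P(C|do(D)) = Σ_{B,N} P(C|D,B,N)·P(B,N).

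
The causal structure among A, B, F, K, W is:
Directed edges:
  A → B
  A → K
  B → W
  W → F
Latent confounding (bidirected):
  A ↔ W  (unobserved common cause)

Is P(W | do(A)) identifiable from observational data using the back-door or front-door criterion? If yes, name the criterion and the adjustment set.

desc(A)\{A}={B,F,K,W}; candidates ⊆ {—}.
A↔W: latent back-door arc(s) into A.
size 0: {}; under {} A still reaches {F,W} ∋ W.
A↔W cannot be blocked by any observed set — no back-door set.
{B}: (i) intercepts every directed A→W path; (ii) no back-door A→{B}; (iii) {A} blocks every back-door {B}→W. Front-door holds.
P(W|do(A)) = Σ_{B} P(B|A) Σ_{A'} P(W|B,A')P(A').

P(W|do(A)): frontdoor, adjust for {B}.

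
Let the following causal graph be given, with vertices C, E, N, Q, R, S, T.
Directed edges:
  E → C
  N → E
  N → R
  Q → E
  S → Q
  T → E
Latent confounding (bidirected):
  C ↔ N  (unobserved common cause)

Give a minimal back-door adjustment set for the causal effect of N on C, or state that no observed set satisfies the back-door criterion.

desc(N)\{N}={C,E,R}; candidates ⊆ {Q,S,T}.
N↔C: latent back-door arc(s) into N.
size 0: {}; under {} N still reaches {C} ∋ C.
size 1: {Q}, {S}, {T}; under {Q} N still reaches {C} ∋ C.
size 2: {Q,S}, {Q,T}, {S,T}; under {Q,S} N still reaches {C} ∋ C.
N↔C cannot be blocked by any observed set — no back-door set.

N→C: no observed back-door set.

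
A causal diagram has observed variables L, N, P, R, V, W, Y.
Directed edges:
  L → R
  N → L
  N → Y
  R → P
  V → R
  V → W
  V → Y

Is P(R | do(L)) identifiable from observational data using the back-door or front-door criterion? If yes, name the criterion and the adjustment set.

desc(L)\{L}={P,R}; candidates ⊆ {N,V,W,Y}.
∅: L⊥R given ∅ in G with L→· removed — back-door holds.
P(R|do(L)) = P(R|L) — no adjustment needed.

P(R|do(L)): backdoor, adjust for ∅.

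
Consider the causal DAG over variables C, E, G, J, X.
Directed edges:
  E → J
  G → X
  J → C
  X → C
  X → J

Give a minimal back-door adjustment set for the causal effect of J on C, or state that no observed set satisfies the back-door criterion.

J→C: minimal back-door set {X}.

desc(J)\{J}={C}; candidates ⊆ {E,G,X}.
size 0: {}; under {} J still reaches {C,E,G,X} ∋ C.
{X}: J⊥C given {X} in G with J→· removed — back-door holds.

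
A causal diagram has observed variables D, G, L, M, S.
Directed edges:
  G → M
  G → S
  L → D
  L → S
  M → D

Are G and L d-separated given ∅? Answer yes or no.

Yes — G ⊥ L | ∅.

Bayes-Ball from G | ∅ reaches {D,M,S}.
L ∉ reach(G|∅) ⇒ G ⊥ L | ∅.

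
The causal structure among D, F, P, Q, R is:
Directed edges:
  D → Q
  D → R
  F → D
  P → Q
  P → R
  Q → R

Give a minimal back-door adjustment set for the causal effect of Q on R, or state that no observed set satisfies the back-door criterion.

desc(Q)\{Q}={R}; candidates ⊆ {D,F,P}.
size 0: {}; under {} Q still reaches {D,F,P,R} ∋ R.
size 1: {D}, {F}, {P}; under {D} Q still reaches {P,R} ∋ R.
{D,P}: Q⊥R given {D,P} in G with Q→· removed — back-door holds.

Q→R: minimal back-door set {D, P}.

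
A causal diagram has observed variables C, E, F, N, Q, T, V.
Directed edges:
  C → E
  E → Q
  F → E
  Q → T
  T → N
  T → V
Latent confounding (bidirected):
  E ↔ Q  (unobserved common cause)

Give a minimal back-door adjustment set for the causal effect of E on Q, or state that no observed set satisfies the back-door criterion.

E→Q: no observed back-door set.

desc(E)\{E}={N,Q,T,V}; candidates ⊆ {C,F}.
E↔Q: latent back-door arc(s) into E.
size 0: {}; under {} E still reaches {C,F,N,Q,T,V} ∋ Q.
size 1: {C}, {F}; under {C} E still reaches {F,N,Q,T,V} ∋ Q.
size 2: {C,F}; under {C,F} E still reaches {N,Q,T,V} ∋ Q.
E↔Q cannot be blocked by any observed set — no back-door set.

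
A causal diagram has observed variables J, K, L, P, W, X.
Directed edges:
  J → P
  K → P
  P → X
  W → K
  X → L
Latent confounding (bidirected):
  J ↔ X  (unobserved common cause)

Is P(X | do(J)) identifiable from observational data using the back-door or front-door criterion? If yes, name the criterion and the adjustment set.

P(X|do(J)): frontdoor, adjust for {P}.

desc(J)\{J}={L,P,X}; candidates ⊆ {K,W}.
J↔X: latent back-door arc(s) into J.
size 0: {}; under {} J still reaches {L,X} ∋ X.
size 1: {K}, {W}; under {K} J still reaches {L,X} ∋ X.
size 2: {K,W}; under {K,W} J still reaches {L,X} ∋ X.
J↔X cannot be blocked by any observed set — no back-door set.
{P}: (i) intercepts every directed J→X path; (ii) no back-door J→{P}; (iii) {J} blocks every back-door {P}→X. Front-door holds.
P(X|do(J)) = Σ_{P} P(P|J) Σ_{J'} P(X|P,J')P(J').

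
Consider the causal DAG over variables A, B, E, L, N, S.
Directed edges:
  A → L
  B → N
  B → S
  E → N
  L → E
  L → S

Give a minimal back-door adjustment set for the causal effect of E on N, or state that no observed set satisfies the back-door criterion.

desc(E)\{E}={N}; candidates ⊆ {A,B,L,S}.
∅: E⊥N given ∅ in G with E→· removed — back-door holds.

E→N: minimal back-door set ∅.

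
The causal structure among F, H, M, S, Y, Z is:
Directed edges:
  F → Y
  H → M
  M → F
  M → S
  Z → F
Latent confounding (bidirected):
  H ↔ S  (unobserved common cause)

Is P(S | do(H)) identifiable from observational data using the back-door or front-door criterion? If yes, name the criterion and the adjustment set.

desc(H)\{H}={F,M,S,Y}; candidates ⊆ {Z}.
H↔S: latent back-door arc(s) into H.
size 0: {}; under {} H still reaches {S} ∋ S.
size 1: {Z}; under {Z} H still reaches {S} ∋ S.
H↔S cannot be blocked by any observed set — no back-door set.
{M}: (i) intercepts every directed H→S path; (ii) no back-door H→{M}; (iii) {H} blocks every back-door {M}→S. Front-door holds.
P(S|do(H)) = Σ_{M} P(M|H) Σ_{H'} P(S|M,H')P(H').

P(S|do(H)): frontdoor, adjust for {M}.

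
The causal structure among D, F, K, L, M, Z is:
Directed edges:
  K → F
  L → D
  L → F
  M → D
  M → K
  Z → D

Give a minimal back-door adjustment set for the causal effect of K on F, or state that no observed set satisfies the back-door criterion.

desc(K)\{K}={F}; candidates ⊆ {D,L,M,Z}.
∅: K⊥F given ∅ in G with K→· removed — back-door holds.

K→F: minimal back-door set ∅.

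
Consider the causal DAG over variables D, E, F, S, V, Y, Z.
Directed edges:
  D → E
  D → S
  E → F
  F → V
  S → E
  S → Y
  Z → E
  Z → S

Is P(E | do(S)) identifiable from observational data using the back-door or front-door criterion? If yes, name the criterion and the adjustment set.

desc(S)\{S}={E,F,V,Y}; candidates ⊆ {D,Z}.
size 0: {}; under {} S still reaches {D,E,F,V,Z} ∋ E.
size 1: {D}, {Z}; under {D} S still reaches {E,F,V,Z} ∋ E.
{D,Z}: S⊥E given {D,Z} in G with S→· removed — back-door holds.
P(E|do(S)) = Σ_{D,Z} P(E|S,D,Z)·P(D,Z).

P(E|do(S)): backdoor, adjust for {D, Z}.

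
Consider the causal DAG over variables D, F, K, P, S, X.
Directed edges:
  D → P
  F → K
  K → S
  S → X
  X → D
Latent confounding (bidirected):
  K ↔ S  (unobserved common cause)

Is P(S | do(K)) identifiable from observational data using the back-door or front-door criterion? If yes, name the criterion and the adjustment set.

desc(K)\{K}={D,P,S,X}; candidates ⊆ {F}.
K↔S: latent back-door arc(s) into K.
size 0: {}; under {} K still reaches {D,F,P,S,X} ∋ S.
size 1: {F}; under {F} K still reaches {D,P,S,X} ∋ S.
K↔S cannot be blocked by any observed set — no back-door set.
No mediator lies on a directed K→…→S path.
Neither criterion identifies P(S|do(K)) in this graph.

P(S|do(K)): not identifiable (no BD/FD set).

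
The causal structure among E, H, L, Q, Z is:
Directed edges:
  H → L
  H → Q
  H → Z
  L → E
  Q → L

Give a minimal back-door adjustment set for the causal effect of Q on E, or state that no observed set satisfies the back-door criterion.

desc(Q)\{Q}={E,L}; candidates ⊆ {H,Z}.
size 0: {}; under {} Q still reaches {E,H,L,Z} ∋ E.
{H}: Q⊥E given {H} in G with Q→· removed — back-door holds.

Q→E: minimal back-door set {H}.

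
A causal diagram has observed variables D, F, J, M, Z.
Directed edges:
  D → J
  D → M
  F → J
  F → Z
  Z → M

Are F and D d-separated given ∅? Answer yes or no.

Yes — F ⊥ D | ∅.

Bayes-Ball from F | ∅ reaches {J,M,Z}.
D ∉ reach(F|∅) ⇒ F ⊥ D | ∅.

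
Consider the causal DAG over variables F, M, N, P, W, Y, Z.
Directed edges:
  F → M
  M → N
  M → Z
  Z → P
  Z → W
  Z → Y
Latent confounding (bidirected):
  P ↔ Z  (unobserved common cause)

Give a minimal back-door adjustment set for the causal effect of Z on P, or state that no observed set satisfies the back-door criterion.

Z→P: no observed back-door set.

desc(Z)\{Z}={P,W,Y}; candidates ⊆ {F,M,N}.
Z↔P: latent back-door arc(s) into Z.
size 0: {}; under {} Z still reaches {F,M,N,P} ∋ P.
size 1: {F}, {M}, {N}; under {F} Z still reaches {M,N,P} ∋ P.
size 2: {F,M}, {F,N}, {M,N}; under {F,M} Z still reaches {P} ∋ P.
Z↔P cannot be blocked by any observed set — no back-door set.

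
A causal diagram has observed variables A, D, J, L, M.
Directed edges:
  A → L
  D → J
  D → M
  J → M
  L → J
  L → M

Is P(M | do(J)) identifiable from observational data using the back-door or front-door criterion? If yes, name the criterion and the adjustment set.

P(M|do(J)): backdoor, adjust for {D, L}.

desc(J)\{J}={M}; candidates ⊆ {A,D,L}.
size 0: {}; under {} J still reaches {A,D,L,M} ∋ M.
size 1: {A}, {D}, {L}; under {A} J still reaches {D,L,M} ∋ M.
{D,L}: J⊥M given {D,L} in G with J→· removed — back-door holds.
P(M|do(J)) = Σ_{D,L} P(M|J,D,L)·P(D,L).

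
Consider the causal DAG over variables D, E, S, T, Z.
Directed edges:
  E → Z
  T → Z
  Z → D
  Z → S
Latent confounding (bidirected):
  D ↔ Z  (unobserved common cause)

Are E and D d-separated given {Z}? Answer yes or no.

Bayes-Ball from E | {Z} reaches {D,T}.
D ∈ reach(E|{Z}) ⇒ E ⊥̸ D | {Z}.

No — E and D are d-connected given {Z}.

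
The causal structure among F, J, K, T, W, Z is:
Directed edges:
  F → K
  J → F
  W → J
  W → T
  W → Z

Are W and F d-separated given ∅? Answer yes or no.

Bayes-Ball from W | ∅ reaches {F,J,K,T,Z}.
F ∈ reach(W|∅) ⇒ W ⊥̸ F | ∅.

No — W and F are d-connected given ∅.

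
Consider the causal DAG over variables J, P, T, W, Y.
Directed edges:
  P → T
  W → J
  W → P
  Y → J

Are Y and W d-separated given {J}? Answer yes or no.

Bayes-Ball from Y | {J} reaches {P,T,W}.
W ∈ reach(Y|{J}) ⇒ Y ⊥̸ W | {J}.

No — Y and W are d-connected given {J}.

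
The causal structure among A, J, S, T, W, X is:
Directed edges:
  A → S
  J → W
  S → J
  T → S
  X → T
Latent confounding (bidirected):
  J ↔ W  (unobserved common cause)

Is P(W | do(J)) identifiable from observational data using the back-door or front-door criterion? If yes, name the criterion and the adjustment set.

desc(J)\{J}={W}; candidates ⊆ {A,S,T,X}.
J↔W: latent back-door arc(s) into J.
size 0: {}; under {} J still reaches {A,S,T,W,X} ∋ W.
size 1: {A}, {S}, {T} …(+1); under {A} J still reaches {S,T,W,X} ∋ W.
size 2: {A,S}, {A,T}, {A,X} …(+3); under {A,S} J still reaches {W} ∋ W.
J↔W cannot be blocked by any observed set — no back-door set.
No mediator lies on a directed J→…→W path.
Neither criterion identifies P(W|do(J)) in this graph.

P(W|do(J)): not identifiable (no BD/FD set).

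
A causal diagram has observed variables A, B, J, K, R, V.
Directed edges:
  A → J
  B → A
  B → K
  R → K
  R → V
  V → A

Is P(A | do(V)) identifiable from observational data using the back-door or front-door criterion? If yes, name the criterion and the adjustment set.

P(A|do(V)): backdoor, adjust for ∅.

desc(V)\{V}={A,J}; candidates ⊆ {B,K,R}.
∅: V⊥A given ∅ in G with V→· removed — back-door holds.
P(A|do(V)) = P(A|V) — no adjustment needed.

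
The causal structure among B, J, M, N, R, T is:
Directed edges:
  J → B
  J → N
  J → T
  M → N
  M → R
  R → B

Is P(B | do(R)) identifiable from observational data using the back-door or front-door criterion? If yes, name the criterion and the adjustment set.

P(B|do(R)): backdoor, adjust for ∅.

desc(R)\{R}={B}; candidates ⊆ {J,M,N,T}.
∅: R⊥B given ∅ in G with R→· removed — back-door holds.
P(B|do(R)) = P(B|R) — no adjustment needed.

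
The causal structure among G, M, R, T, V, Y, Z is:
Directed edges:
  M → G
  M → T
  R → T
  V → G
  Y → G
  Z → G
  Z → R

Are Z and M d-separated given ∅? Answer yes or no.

Bayes-Ball from Z | ∅ reaches {G,R,T}.
M ∉ reach(Z|∅) ⇒ Z ⊥ M | ∅.

Yes — Z ⊥ M | ∅.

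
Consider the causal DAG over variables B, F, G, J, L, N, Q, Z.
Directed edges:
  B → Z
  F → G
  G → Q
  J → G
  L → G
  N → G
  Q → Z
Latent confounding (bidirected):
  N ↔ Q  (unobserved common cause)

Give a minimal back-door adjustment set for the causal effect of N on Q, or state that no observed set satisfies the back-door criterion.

N→Q: no observed back-door set.

desc(N)\{N}={G,Q,Z}; candidates ⊆ {B,F,J,L}.
N↔Q: latent back-door arc(s) into N.
size 0: {}; under {} N still reaches {Q,Z} ∋ Q.
size 1: {B}, {F}, {J} …(+1); under {B} N still reaches {Q,Z} ∋ Q.
size 2: {B,F}, {B,J}, {B,L} …(+3); under {B,F} N still reaches {Q,Z} ∋ Q.
N↔Q cannot be blocked by any observed set — no back-door set.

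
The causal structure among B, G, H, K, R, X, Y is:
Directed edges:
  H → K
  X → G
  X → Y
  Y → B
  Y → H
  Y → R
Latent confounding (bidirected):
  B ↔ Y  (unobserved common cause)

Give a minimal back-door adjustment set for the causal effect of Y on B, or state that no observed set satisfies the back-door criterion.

Y→B: no observed back-door set.

desc(Y)\{Y}={B,H,K,R}; candidates ⊆ {G,X}.
Y↔B: latent back-door arc(s) into Y.
size 0: {}; under {} Y still reaches {B,G,X} ∋ B.
size 1: {G}, {X}; under {G} Y still reaches {B,X} ∋ B.
size 2: {G,X}; under {G,X} Y still reaches {B} ∋ B.
Y↔B cannot be blocked by any observed set — no back-door set.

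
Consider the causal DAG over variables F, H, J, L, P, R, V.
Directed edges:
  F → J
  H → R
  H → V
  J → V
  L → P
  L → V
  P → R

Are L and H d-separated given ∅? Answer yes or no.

Yes — L ⊥ H | ∅.

Bayes-Ball from L | ∅ reaches {P,R,V}.
H ∉ reach(L|∅) ⇒ L ⊥ H | ∅.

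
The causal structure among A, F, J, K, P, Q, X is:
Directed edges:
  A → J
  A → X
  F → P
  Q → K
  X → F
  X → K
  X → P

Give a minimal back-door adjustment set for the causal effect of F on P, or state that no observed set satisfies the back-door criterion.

desc(F)\{F}={P}; candidates ⊆ {A,J,K,Q,X}.
size 0: {}; under {} F still reaches {A,J,K,P,X} ∋ P.
{X}: F⊥P given {X} in G with F→· removed — back-door holds.

F→P: minimal back-door set {X}.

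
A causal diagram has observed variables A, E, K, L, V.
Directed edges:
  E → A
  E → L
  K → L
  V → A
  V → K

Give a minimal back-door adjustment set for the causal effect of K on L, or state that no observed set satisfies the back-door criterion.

K→L: minimal back-door set ∅.

desc(K)\{K}={L}; candidates ⊆ {A,E,V}.
∅: K⊥L given ∅ in G with K→· removed — back-door holds.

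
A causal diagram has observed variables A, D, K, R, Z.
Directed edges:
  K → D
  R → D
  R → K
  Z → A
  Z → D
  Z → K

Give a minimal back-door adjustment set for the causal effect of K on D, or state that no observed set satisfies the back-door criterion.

K→D: minimal back-door set {R, Z}.

desc(K)\{K}={D}; candidates ⊆ {A,R,Z}.
size 0: {}; under {} K still reaches {A,D,R,Z} ∋ D.
size 1: {A}, {R}, {Z}; under {A} K still reaches {D,R,Z} ∋ D.
{R,Z}: K⊥D given {R,Z} in G with K→· removed — back-door holds.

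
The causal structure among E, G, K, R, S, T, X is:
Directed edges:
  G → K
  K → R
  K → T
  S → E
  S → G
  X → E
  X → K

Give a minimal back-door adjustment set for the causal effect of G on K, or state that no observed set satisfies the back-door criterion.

desc(G)\{G}={K,R,T}; candidates ⊆ {E,S,X}.
∅: G⊥K given ∅ in G with G→· removed — back-door holds.

G→K: minimal back-door set ∅.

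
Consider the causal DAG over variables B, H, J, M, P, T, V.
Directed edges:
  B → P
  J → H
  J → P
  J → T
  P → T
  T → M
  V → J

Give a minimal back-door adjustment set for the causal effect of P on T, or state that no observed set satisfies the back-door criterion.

P→T: minimal back-door set {J}.

desc(P)\{P}={M,T}; candidates ⊆ {B,H,J,V}.
size 0: {}; under {} P still reaches {B,H,J,M,T,V} ∋ T.
{J}: P⊥T given {J} in G with P→· removed — back-door holds.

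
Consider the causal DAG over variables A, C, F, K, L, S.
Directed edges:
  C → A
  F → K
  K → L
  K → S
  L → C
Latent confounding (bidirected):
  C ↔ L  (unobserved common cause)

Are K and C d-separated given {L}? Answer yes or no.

Bayes-Ball from K | {L} reaches {A,C,F,S}.
C ∈ reach(K|{L}) ⇒ K ⊥̸ C | {L}.

No — K and C are d-connected given {L}.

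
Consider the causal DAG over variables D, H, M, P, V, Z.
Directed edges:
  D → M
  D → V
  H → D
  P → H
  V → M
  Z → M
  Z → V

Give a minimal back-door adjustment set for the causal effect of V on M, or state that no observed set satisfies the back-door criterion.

V→M: minimal back-door set {D, Z}.

desc(V)\{V}={M}; candidates ⊆ {D,H,P,Z}.
size 0: {}; under {} V still reaches {D,H,M,P,Z} ∋ M.
size 1: {D}, {H}, {P} …(+1); under {D} V still reaches {M,Z} ∋ M.
{D,Z}: V⊥M given {D,Z} in G with V→· removed — back-door holds.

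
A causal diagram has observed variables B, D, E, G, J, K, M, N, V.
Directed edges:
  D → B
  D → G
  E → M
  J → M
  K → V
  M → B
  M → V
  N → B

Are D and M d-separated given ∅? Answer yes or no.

Yes — D ⊥ M | ∅.

Bayes-Ball from D | ∅ reaches {B,G}.
M ∉ reach(D|∅) ⇒ D ⊥ M | ∅.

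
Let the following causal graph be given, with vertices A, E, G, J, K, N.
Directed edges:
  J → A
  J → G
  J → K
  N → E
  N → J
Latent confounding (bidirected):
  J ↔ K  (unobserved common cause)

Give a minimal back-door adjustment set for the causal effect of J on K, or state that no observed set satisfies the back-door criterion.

desc(J)\{J}={A,G,K}; candidates ⊆ {E,N}.
J↔K: latent back-door arc(s) into J.
size 0: {}; under {} J still reaches {E,K,N} ∋ K.
size 1: {E}, {N}; under {E} J still reaches {K,N} ∋ K.
size 2: {E,N}; under {E,N} J still reaches {K} ∋ K.
J↔K cannot be blocked by any observed set — no back-door set.

J→K: no observed back-door set.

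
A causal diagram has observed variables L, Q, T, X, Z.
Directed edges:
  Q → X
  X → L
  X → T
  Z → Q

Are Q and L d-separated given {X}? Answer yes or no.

Yes — Q ⊥ L | {X}.

Bayes-Ball from Q | {X} reaches {Z}.
L ∉ reach(Q|{X}) ⇒ Q ⊥ L | {X}.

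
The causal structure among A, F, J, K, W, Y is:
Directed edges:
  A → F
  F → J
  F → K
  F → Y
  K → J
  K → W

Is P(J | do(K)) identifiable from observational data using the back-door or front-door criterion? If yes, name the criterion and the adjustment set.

desc(K)\{K}={J,W}; candidates ⊆ {A,F,Y}.
size 0: {}; under {} K still reaches {A,F,J,Y} ∋ J.
{F}: K⊥J given {F} in G with K→· removed — back-door holds.
P(J|do(K)) = Σ_{F} P(J|K,F)·P(F).

P(J|do(K)): backdoor, adjust for {F}.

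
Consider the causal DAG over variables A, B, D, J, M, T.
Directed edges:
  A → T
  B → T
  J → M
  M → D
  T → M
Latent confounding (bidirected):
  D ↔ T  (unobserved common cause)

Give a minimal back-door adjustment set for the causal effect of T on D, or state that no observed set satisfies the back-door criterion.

T→D: no observed back-door set.

desc(T)\{T}={D,M}; candidates ⊆ {A,B,J}.
T↔D: latent back-door arc(s) into T.
size 0: {}; under {} T still reaches {A,B,D} ∋ D.
size 1: {A}, {B}, {J}; under {A} T still reaches {B,D} ∋ D.
size 2: {A,B}, {A,J}, {B,J}; under {A,B} T still reaches {D} ∋ D.
T↔D cannot be blocked by any observed set — no back-door set.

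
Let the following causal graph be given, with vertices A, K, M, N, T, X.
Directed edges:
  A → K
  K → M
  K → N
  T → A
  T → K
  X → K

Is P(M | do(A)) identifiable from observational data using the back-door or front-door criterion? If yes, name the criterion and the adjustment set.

desc(A)\{A}={K,M,N}; candidates ⊆ {T,X}.
size 0: {}; under {} A still reaches {K,M,N,T} ∋ M.
{T}: A⊥M given {T} in G with A→· removed — back-door holds.
P(M|do(A)) = Σ_{T} P(M|A,T)·P(T).

P(M|do(A)): backdoor, adjust for {T}.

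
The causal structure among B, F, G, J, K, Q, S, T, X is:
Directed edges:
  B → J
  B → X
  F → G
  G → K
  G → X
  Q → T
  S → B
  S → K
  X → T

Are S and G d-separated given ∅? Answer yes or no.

Yes — S ⊥ G | ∅.

Bayes-Ball from S | ∅ reaches {B,J,K,T,X}.
G ∉ reach(S|∅) ⇒ S ⊥ G | ∅.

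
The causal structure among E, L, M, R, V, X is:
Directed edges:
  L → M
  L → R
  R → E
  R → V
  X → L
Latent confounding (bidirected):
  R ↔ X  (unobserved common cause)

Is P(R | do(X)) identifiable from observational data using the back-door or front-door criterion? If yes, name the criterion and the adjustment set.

P(R|do(X)): frontdoor, adjust for {L}.

desc(X)\{X}={E,L,M,R,V}; candidates ⊆ {—}.
X↔R: latent back-door arc(s) into X.
size 0: {}; under {} X still reaches {E,R,V} ∋ R.
X↔R cannot be blocked by any observed set — no back-door set.
{L}: (i) intercepts every directed X→R path; (ii) no back-door X→{L}; (iii) {X} blocks every back-door {L}→R. Front-door holds.
P(R|do(X)) = Σ_{L} P(L|X) Σ_{X'} P(R|L,X')P(X').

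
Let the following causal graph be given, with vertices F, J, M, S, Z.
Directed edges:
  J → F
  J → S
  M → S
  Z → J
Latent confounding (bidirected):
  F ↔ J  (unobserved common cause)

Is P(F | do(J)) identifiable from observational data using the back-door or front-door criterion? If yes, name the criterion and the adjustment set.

desc(J)\{J}={F,S}; candidates ⊆ {M,Z}.
J↔F: latent back-door arc(s) into J.
size 0: {}; under {} J still reaches {F,Z} ∋ F.
size 1: {M}, {Z}; under {M} J still reaches {F,Z} ∋ F.
size 2: {M,Z}; under {M,Z} J still reaches {F} ∋ F.
J↔F cannot be blocked by any observed set — no back-door set.
No mediator lies on a directed J→…→F path.
Neither criterion identifies P(F|do(J)) in this graph.

P(F|do(J)): not identifiable (no BD/FD set).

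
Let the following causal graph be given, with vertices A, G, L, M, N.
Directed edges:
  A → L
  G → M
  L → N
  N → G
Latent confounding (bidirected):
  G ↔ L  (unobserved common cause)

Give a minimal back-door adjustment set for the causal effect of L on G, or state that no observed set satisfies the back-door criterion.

desc(L)\{L}={G,M,N}; candidates ⊆ {A}.
L↔G: latent back-door arc(s) into L.
size 0: {}; under {} L still reaches {A,G,M} ∋ G.
size 1: {A}; under {A} L still reaches {G,M} ∋ G.
L↔G cannot be blocked by any observed set — no back-door set.

L→G: no observed back-door set.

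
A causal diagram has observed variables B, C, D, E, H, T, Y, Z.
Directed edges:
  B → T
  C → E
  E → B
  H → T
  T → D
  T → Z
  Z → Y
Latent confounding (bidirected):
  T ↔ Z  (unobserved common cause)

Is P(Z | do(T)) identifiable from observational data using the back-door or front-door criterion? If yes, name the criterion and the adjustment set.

P(Z|do(T)): not identifiable (no BD/FD set).

desc(T)\{T}={D,Y,Z}; candidates ⊆ {B,C,E,H}.
T↔Z: latent back-door arc(s) into T.
size 0: {}; under {} T still reaches {B,C,E,H,Y,Z} ∋ Z.
size 1: {B}, {C}, {E} …(+1); under {B} T still reaches {H,Y,Z} ∋ Z.
size 2: {B,C}, {B,E}, {B,H} …(+3); under {B,C} T still reaches {H,Y,Z} ∋ Z.
T↔Z cannot be blocked by any observed set — no back-door set.
No mediator lies on a directed T→…→Z path.
Neither criterion identifies P(Z|do(T)) in this graph.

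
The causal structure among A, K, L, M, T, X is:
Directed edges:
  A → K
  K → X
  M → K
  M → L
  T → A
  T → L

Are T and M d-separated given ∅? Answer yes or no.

Bayes-Ball from T | ∅ reaches {A,K,L,X}.
M ∉ reach(T|∅) ⇒ T ⊥ M | ∅.

Yes — T ⊥ M | ∅.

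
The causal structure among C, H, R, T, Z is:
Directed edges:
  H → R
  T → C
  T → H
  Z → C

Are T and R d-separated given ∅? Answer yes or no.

No — T and R are d-connected given ∅.

Bayes-Ball from T | ∅ reaches {C,H,R}.
R ∈ reach(T|∅) ⇒ T ⊥̸ R | ∅.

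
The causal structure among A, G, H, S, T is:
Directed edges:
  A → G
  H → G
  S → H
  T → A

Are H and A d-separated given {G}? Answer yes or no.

No — H and A are d-connected given {G}.

Bayes-Ball from H | {G} reaches {A,S,T}.
A ∈ reach(H|{G}) ⇒ H ⊥̸ A | {G}.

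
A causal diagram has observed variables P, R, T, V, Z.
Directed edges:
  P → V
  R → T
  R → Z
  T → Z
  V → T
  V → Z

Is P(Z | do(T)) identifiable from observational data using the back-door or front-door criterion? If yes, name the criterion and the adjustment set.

P(Z|do(T)): backdoor, adjust for {R, V}.

desc(T)\{T}={Z}; candidates ⊆ {P,R,V}.
size 0: {}; under {} T still reaches {P,R,V,Z} ∋ Z.
size 1: {P}, {R}, {V}; under {P} T still reaches {R,V,Z} ∋ Z.
{R,V}: T⊥Z given {R,V} in G with T→· removed — back-door holds.
P(Z|do(T)) = Σ_{R,V} P(Z|T,R,V)·P(R,V).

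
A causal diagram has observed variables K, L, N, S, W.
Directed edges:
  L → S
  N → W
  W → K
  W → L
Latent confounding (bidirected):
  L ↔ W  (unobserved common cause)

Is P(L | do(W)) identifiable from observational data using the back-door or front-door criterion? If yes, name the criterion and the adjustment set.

desc(W)\{W}={K,L,S}; candidates ⊆ {N}.
W↔L: latent back-door arc(s) into W.
size 0: {}; under {} W still reaches {L,N,S} ∋ L.
size 1: {N}; under {N} W still reaches {L,S} ∋ L.
W↔L cannot be blocked by any observed set — no back-door set.
No mediator lies on a directed W→…→L path.
Neither criterion identifies P(L|do(W)) in this graph.

P(L|do(W)): not identifiable (no BD/FD set).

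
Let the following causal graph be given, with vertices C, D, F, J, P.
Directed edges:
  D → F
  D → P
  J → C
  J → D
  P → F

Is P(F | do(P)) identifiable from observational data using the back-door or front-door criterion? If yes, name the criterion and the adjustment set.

desc(P)\{P}={F}; candidates ⊆ {C,D,J}.
size 0: {}; under {} P still reaches {C,D,F,J} ∋ F.
{D}: P⊥F given {D} in G with P→· removed — back-door holds.
P(F|do(P)) = Σ_{D} P(F|P,D)·P(D).

P(F|do(P)): backdoor, adjust for {D}.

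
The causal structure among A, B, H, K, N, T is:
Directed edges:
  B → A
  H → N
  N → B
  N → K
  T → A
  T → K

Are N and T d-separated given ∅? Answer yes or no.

Yes — N ⊥ T | ∅.

Bayes-Ball from N | ∅ reaches {A,B,H,K}.
T ∉ reach(N|∅) ⇒ N ⊥ T | ∅.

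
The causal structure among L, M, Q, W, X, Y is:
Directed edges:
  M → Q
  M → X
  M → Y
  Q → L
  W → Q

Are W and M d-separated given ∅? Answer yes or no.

Bayes-Ball from W | ∅ reaches {L,Q}.
M ∉ reach(W|∅) ⇒ W ⊥ M | ∅.

Yes — W ⊥ M | ∅.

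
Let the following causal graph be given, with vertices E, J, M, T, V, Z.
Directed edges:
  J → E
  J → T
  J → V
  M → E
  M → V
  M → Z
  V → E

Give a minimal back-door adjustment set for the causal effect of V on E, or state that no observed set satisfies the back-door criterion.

desc(V)\{V}={E}; candidates ⊆ {J,M,T,Z}.
size 0: {}; under {} V still reaches {E,J,M,T,Z} ∋ E.
size 1: {J}, {M}, {T} …(+1); under {J} V still reaches {E,M,Z} ∋ E.
{J,M}: V⊥E given {J,M} in G with V→· removed — back-door holds.

V→E: minimal back-door set {J, M}.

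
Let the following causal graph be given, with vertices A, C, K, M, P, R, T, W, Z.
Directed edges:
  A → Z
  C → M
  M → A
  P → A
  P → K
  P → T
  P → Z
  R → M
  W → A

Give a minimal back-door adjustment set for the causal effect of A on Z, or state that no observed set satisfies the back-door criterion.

desc(A)\{A}={Z}; candidates ⊆ {C,K,M,P,R,T,W}.
size 0: {}; under {} A still reaches {C,K,M,P,R,T,W,Z} ∋ Z.
{P}: A⊥Z given {P} in G with A→· removed — back-door holds.

A→Z: minimal back-door set {P}.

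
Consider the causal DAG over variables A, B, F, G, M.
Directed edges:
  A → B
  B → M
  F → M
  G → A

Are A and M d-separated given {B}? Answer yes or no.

Bayes-Ball from A | {B} reaches {G}.
M ∉ reach(A|{B}) ⇒ A ⊥ M | {B}.

Yes — A ⊥ M | {B}.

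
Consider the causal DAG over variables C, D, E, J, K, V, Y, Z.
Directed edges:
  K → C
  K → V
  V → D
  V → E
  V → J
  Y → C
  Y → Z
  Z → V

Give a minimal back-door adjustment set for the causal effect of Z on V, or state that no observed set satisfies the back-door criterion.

Z→V: minimal back-door set ∅.

desc(Z)\{Z}={D,E,J,V}; candidates ⊆ {C,K,Y}.
∅: Z⊥V given ∅ in G with Z→· removed — back-door holds.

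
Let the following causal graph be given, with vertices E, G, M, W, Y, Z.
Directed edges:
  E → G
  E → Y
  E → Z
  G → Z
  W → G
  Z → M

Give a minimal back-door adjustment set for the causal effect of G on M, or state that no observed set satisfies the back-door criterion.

G→M: minimal back-door set {E}.

desc(G)\{G}={M,Z}; candidates ⊆ {E,W,Y}.
size 0: {}; under {} G still reaches {E,M,W,Y,Z} ∋ M.
{E}: G⊥M given {E} in G with G→· removed — back-door holds.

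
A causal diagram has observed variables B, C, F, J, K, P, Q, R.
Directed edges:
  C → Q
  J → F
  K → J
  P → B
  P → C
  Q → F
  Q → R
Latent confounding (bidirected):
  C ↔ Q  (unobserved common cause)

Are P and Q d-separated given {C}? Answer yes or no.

Bayes-Ball from P | {C} reaches {B,F,Q,R}.
Q ∈ reach(P|{C}) ⇒ P ⊥̸ Q | {C}.

No — P and Q are d-connected given {C}.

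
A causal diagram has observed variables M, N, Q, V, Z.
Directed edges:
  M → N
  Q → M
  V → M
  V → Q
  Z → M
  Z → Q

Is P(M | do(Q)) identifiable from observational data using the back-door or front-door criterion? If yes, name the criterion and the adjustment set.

desc(Q)\{Q}={M,N}; candidates ⊆ {V,Z}.
size 0: {}; under {} Q still reaches {M,N,V,Z} ∋ M.
size 1: {V}, {Z}; under {V} Q still reaches {M,N,Z} ∋ M.
{V,Z}: Q⊥M given {V,Z} in G with Q→· removed — back-door holds.
P(M|do(Q)) = Σ_{V,Z} P(M|Q,V,Z)·P(V,Z).

P(M|do(Q)): backdoor, adjust for {V, Z}.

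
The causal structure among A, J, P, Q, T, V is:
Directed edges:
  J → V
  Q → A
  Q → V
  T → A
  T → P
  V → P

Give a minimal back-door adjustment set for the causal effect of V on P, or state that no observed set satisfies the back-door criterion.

desc(V)\{V}={P}; candidates ⊆ {A,J,Q,T}.
∅: V⊥P given ∅ in G with V→· removed — back-door holds.

V→P: minimal back-door set ∅.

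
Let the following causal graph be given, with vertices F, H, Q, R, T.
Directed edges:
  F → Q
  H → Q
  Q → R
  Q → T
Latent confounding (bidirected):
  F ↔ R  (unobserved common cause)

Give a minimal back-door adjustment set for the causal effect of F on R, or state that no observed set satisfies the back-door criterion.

F→R: no observed back-door set.

desc(F)\{F}={Q,R,T}; candidates ⊆ {H}.
F↔R: latent back-door arc(s) into F.
size 0: {}; under {} F still reaches {R} ∋ R.
size 1: {H}; under {H} F still reaches {R} ∋ R.
F↔R cannot be blocked by any observed set — no back-door set.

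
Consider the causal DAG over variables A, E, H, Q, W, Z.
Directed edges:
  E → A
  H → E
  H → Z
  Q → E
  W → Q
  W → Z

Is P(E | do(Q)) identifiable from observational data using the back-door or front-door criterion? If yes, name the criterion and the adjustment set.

desc(Q)\{Q}={A,E}; candidates ⊆ {H,W,Z}.
∅: Q⊥E given ∅ in G with Q→· removed — back-door holds.
P(E|do(Q)) = P(E|Q) — no adjustment needed.

P(E|do(Q)): backdoor, adjust for ∅.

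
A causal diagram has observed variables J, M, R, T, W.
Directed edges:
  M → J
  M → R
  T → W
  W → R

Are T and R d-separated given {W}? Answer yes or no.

Yes — T ⊥ R | {W}.

Bayes-Ball from T | {W} reaches ∅.
R ∉ reach(T|{W}) ⇒ T ⊥ R | {W}.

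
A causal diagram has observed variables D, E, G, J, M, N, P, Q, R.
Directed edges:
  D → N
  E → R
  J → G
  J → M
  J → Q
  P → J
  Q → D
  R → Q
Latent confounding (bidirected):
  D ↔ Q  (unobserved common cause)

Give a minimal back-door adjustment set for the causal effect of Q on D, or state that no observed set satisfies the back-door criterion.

desc(Q)\{Q}={D,N}; candidates ⊆ {E,G,J,M,P,R}.
Q↔D: latent back-door arc(s) into Q.
size 0: {}; under {} Q still reaches {D,E,G,J,M,N,P,R} ∋ D.
size 1: {E}, {G}, {J} …(+3); under {E} Q still reaches {D,G,J,M,N,P,R} ∋ D.
size 2: {E,G}, {E,J}, {E,M} …(+12); under {E,G} Q still reaches {D,J,M,N,P,R} ∋ D.
Q↔D cannot be blocked by any observed set — no back-door set.

Q→D: no observed back-door set.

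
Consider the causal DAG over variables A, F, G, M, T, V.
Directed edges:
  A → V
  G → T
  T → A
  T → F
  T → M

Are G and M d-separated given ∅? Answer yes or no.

No — G and M are d-connected given ∅.

Bayes-Ball from G | ∅ reaches {A,F,M,T,V}.
M ∈ reach(G|∅) ⇒ G ⊥̸ M | ∅.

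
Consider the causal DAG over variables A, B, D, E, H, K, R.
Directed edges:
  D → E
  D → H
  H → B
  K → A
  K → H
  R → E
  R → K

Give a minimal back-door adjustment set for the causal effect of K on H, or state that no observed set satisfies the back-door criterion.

K→H: minimal back-door set ∅.

desc(K)\{K}={A,B,H}; candidates ⊆ {D,E,R}.
∅: K⊥H given ∅ in G with K→· removed — back-door holds.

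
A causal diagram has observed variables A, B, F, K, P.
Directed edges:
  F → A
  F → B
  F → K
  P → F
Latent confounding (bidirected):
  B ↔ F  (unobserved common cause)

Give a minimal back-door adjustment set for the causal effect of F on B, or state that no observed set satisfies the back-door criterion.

desc(F)\{F}={A,B,K}; candidates ⊆ {P}.
F↔B: latent back-door arc(s) into F.
size 0: {}; under {} F still reaches {B,P} ∋ B.
size 1: {P}; under {P} F still reaches {B} ∋ B.
F↔B cannot be blocked by any observed set — no back-door set.

F→B: no observed back-door set.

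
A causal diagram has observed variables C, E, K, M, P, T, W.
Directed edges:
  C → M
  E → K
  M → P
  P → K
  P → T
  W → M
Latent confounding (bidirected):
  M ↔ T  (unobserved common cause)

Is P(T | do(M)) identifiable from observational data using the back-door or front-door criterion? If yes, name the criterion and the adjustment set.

P(T|do(M)): frontdoor, adjust for {P}.

desc(M)\{M}={K,P,T}; candidates ⊆ {C,E,W}.
M↔T: latent back-door arc(s) into M.
size 0: {}; under {} M still reaches {C,T,W} ∋ T.
size 1: {C}, {E}, {W}; under {C} M still reaches {T,W} ∋ T.
size 2: {C,E}, {C,W}, {E,W}; under {C,E} M still reaches {T,W} ∋ T.
M↔T cannot be blocked by any observed set — no back-door set.
{P}: (i) intercepts every directed M→T path; (ii) no back-door M→{P}; (iii) {M} blocks every back-door {P}→T. Front-door holds.
P(T|do(M)) = Σ_{P} P(P|M) Σ_{M'} P(T|P,M')P(M').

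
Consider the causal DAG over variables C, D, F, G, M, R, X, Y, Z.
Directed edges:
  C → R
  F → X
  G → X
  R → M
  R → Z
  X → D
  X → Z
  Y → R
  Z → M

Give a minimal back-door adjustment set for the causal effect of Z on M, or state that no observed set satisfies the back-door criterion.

desc(Z)\{Z}={M}; candidates ⊆ {C,D,F,G,R,X,Y}.
size 0: {}; under {} Z still reaches {C,D,F,G,M,R,X,Y} ∋ M.
{R}: Z⊥M given {R} in G with Z→· removed — back-door holds.

Z→M: minimal back-door set {R}.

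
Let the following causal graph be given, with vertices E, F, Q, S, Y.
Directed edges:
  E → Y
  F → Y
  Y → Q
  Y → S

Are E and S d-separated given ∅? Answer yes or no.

No — E and S are d-connected given ∅.

Bayes-Ball from E | ∅ reaches {Q,S,Y}.
S ∈ reach(E|∅) ⇒ E ⊥̸ S | ∅.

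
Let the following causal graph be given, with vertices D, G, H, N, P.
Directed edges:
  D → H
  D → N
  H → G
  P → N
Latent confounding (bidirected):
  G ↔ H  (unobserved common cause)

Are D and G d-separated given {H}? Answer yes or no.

No — D and G are d-connected given {H}.

Bayes-Ball from D | {H} reaches {G,N}.
G ∈ reach(D|{H}) ⇒ D ⊥̸ G | {H}.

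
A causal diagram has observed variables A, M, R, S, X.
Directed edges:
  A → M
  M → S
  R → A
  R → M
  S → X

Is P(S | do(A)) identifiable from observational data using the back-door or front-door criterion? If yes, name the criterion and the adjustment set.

P(S|do(A)): backdoor, adjust for {R}.

desc(A)\{A}={M,S,X}; candidates ⊆ {R}.
size 0: {}; under {} A still reaches {M,R,S,X} ∋ S.
{R}: A⊥S given {R} in G with A→· removed — back-door holds.
P(S|do(A)) = Σ_{R} P(S|A,R)·P(R).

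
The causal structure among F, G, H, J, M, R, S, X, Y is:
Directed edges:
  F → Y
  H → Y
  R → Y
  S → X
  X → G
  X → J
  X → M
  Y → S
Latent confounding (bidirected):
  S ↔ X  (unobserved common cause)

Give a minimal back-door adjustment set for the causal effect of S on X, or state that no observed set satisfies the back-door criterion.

S→X: no observed back-door set.

desc(S)\{S}={G,J,M,X}; candidates ⊆ {F,H,R,Y}.
S↔X: latent back-door arc(s) into S.
size 0: {}; under {} S still reaches {F,G,H,J,M,R,X,Y} ∋ X.
size 1: {F}, {H}, {R} …(+1); under {F} S still reaches {G,H,J,M,R,X,Y} ∋ X.
size 2: {F,H}, {F,R}, {F,Y} …(+3); under {F,H} S still reaches {G,J,M,R,X,Y} ∋ X.
S↔X cannot be blocked by any observed set — no back-door set.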